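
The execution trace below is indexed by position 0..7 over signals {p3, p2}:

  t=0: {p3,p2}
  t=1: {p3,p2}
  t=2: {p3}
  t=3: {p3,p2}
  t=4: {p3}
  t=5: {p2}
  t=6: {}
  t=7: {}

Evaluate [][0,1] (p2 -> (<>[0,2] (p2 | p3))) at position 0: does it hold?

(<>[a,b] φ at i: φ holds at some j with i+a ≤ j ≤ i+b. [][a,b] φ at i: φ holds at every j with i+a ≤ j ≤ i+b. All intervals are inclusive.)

True

Check (p2 -> (<>[0,2] (p2 | p3))) at every j in [0,1]:
  j=0: antecedent true; consequent holds (witness at 0) → ✓
  j=1: antecedent true; consequent holds (witness at 1) → ✓
All positions satisfy it → formula holds.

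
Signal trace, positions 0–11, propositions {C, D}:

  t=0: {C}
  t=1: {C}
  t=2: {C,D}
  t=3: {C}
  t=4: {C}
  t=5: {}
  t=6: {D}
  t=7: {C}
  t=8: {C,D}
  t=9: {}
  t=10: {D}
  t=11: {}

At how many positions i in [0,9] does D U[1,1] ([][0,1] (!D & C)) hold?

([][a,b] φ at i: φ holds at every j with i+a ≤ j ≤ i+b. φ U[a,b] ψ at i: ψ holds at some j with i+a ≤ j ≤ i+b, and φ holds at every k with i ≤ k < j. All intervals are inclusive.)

Evaluate at each i in [0,9]:
  i=0: ✗ (no rhs in [1,1])
  i=1: ✗ (no rhs in [2,2])
  i=2: ✓ (rhs at j=3; lhs holds on [2,2])
  i=3: ✗ (no rhs in [4,4])
  i=4: ✗ (no rhs in [5,5])
  i=5: ✗ (no rhs in [6,6])
  i=6: ✗ (no rhs in [7,7])
  i=7: ✗ (no rhs in [8,8])
  i=8: ✗ (no rhs in [9,9])
  i=9: ✗ (no rhs in [10,10])
Positions where it holds: {2} → 1.

1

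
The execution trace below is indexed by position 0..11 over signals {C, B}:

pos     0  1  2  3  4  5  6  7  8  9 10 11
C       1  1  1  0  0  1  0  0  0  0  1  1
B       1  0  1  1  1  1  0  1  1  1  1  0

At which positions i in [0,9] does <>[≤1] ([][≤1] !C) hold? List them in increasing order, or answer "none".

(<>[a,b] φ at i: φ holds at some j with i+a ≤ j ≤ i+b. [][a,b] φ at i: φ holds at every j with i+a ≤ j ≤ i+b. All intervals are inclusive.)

2, 3, 5, 6, 7, 8

Evaluate at each i in [0,9]:
  i=0: ✗ (none in [0,1])
  i=1: ✗ (none in [1,2])
  i=2: ✓ (witness j=3)
  i=3: ✓ (witness j=3)
  i=4: ✗ (none in [4,5])
  i=5: ✓ (witness j=6)
  i=6: ✓ (witness j=6)
  i=7: ✓ (witness j=7)
  i=8: ✓ (witness j=8)
  i=9: ✗ (none in [9,10])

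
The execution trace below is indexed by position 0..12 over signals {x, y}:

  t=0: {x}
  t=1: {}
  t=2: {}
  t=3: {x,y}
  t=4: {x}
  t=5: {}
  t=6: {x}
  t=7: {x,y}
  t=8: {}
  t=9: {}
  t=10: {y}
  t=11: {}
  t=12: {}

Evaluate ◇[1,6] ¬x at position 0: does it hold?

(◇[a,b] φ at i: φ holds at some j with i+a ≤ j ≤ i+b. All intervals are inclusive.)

Yes

Check ¬x at each j in [1,6]:
  j=1: true
  j=2: true
  j=3: false
  j=4: false
  j=5: true
  j=6: false
Found at j=1 → formula holds.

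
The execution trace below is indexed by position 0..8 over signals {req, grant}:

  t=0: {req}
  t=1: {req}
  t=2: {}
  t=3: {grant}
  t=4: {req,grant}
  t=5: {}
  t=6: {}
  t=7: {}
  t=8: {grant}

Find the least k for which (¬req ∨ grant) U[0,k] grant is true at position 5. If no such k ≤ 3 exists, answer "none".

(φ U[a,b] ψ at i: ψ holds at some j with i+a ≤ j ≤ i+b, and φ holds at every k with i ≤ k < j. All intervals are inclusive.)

3

Need earliest j ≥ 5 with grant, and (¬req ∨ grant) at every k in [5,j-1].
  j=5: rhs fails.
  j=6: rhs fails.
  j=7: rhs fails.
  j=8: rhs holds; lhs holds on [5,7]. k = 3.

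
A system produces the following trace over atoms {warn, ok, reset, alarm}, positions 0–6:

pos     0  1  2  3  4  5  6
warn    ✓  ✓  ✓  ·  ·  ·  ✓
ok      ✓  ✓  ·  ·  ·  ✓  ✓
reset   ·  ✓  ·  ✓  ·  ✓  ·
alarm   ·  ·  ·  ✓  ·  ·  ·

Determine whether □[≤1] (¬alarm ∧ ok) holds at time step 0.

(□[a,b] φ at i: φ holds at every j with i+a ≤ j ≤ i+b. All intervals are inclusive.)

Check (¬alarm ∧ ok) at every j in [0,1]:
  j=0: true
  j=1: true
All positions satisfy it → formula holds.

Holds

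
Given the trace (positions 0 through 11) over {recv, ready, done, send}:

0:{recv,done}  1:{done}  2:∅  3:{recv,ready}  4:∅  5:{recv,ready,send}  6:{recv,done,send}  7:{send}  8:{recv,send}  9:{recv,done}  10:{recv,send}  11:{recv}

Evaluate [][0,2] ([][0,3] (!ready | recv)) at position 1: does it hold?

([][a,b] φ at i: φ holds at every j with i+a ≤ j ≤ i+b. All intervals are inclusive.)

Holds

Check [][0,3] (!ready | recv) at every j in [1,3]:
  j=1: holds on [1,4]
  j=2: holds on [2,5]
  j=3: holds on [3,6]
All positions satisfy it → formula holds.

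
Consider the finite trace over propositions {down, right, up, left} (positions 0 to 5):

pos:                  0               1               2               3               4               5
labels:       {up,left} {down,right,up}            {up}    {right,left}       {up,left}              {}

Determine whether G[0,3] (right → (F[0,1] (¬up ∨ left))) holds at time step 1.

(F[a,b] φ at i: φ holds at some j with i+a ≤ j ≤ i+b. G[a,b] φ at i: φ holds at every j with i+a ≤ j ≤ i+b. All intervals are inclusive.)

No

Check (right → (F[0,1] (¬up ∨ left))) at every j in [1,4]:
  j=1: antecedent true; consequent fails (none in [1,2]) → ✗
  j=2: antecedent false → ✓
  j=3: antecedent true; consequent holds (witness at 3) → ✓
  j=4: antecedent false → ✓
Fails at j=1 → formula fails.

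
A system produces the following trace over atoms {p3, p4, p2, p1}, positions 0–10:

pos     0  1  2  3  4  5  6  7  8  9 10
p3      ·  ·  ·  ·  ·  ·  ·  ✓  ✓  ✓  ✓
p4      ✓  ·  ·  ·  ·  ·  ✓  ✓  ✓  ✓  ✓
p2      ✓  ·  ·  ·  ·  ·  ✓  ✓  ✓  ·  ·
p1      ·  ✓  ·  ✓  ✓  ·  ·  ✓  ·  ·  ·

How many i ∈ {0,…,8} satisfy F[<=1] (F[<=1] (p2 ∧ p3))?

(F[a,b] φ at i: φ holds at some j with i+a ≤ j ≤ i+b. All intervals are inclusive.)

Evaluate at each i in [0,8]:
  i=0: ✗ (none in [0,1])
  i=1: ✗ (none in [1,2])
  i=2: ✗ (none in [2,3])
  i=3: ✗ (none in [3,4])
  i=4: ✗ (none in [4,5])
  i=5: ✓ (witness j=6)
  i=6: ✓ (witness j=6)
  i=7: ✓ (witness j=7)
  i=8: ✓ (witness j=8)
Positions where it holds: {5, 6, 7, 8} → 4.

4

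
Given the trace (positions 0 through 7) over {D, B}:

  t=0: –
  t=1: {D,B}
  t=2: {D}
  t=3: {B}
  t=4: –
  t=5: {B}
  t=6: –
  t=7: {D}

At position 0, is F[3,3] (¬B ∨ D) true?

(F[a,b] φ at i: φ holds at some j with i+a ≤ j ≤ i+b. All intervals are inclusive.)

False

Check (¬B ∨ D) at each j in [3,3]:
  j=3: false
No position in the window satisfies it → formula fails.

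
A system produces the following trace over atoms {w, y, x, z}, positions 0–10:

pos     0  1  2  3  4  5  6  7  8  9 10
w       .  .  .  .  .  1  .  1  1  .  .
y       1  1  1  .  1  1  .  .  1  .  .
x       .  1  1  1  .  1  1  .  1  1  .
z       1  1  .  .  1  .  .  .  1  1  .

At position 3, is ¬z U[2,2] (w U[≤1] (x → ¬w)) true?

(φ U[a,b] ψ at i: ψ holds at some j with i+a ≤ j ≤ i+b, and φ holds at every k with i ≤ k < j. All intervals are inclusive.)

Need some j in [5,5] with (w U[≤1] (x → ¬w)), and ¬z at every k in [3,j-1].
  j=5: (w U[≤1] (x → ¬w)) holds, but ¬z fails at k=4 → not this j.
No j in the window works → until fails.

No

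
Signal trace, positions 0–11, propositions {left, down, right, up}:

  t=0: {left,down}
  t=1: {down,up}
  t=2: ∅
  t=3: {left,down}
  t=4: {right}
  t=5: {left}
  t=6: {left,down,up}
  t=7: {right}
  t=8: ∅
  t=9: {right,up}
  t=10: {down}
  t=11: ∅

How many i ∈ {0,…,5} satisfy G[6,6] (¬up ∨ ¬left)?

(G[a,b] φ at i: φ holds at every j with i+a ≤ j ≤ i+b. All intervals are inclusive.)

Evaluate at each i in [0,5]:
  i=0: ✗ (fails at j=6)
  i=1: ✓ (all of [7,7])
  i=2: ✓ (all of [8,8])
  i=3: ✓ (all of [9,9])
  i=4: ✓ (all of [10,10])
  i=5: ✓ (all of [11,11])
Positions where it holds: {1, 2, 3, 4, 5} → 5.

5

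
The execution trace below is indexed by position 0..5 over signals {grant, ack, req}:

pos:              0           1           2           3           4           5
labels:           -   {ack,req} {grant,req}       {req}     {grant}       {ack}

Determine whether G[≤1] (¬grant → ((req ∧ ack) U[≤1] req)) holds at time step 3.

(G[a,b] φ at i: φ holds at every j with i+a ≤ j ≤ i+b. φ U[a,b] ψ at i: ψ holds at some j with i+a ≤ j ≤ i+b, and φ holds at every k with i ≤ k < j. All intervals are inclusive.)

True

Check (¬grant → ((req ∧ ack) U[≤1] req)) at every j in [3,4]:
  j=3: antecedent true; consequent holds → ✓
  j=4: antecedent false → ✓
All positions satisfy it → formula holds.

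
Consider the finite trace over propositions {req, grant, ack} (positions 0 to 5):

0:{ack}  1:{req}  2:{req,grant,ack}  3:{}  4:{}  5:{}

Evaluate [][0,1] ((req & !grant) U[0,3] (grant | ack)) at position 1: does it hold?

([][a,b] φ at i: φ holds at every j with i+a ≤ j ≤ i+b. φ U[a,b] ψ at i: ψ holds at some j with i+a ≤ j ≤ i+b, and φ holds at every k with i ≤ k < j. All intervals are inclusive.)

Check ((req & !grant) U[0,3] (grant | ack)) at every j in [1,2]:
  j=1: holds
  j=2: holds
All positions satisfy it → formula holds.

True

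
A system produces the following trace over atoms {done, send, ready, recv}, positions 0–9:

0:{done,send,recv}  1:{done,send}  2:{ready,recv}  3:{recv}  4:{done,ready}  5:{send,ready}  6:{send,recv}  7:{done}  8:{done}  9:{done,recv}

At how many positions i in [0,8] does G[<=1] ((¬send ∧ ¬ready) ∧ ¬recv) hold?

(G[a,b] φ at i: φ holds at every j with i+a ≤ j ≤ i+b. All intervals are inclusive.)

1

Evaluate at each i in [0,8]:
  i=0: ✗ (fails at j=0)
  i=1: ✗ (fails at j=1)
  i=2: ✗ (fails at j=2)
  i=3: ✗ (fails at j=3)
  i=4: ✗ (fails at j=4)
  i=5: ✗ (fails at j=5)
  i=6: ✗ (fails at j=6)
  i=7: ✓ (all of [7,8])
  i=8: ✗ (fails at j=9)
Positions where it holds: {7} → 1.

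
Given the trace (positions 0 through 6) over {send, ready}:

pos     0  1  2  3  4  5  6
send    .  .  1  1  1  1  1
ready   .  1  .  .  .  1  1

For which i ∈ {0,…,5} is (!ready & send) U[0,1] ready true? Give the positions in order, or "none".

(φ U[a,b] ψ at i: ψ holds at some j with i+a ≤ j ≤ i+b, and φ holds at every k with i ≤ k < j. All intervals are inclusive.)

1, 4, 5

Evaluate at each i in [0,5]:
  i=0: ✗ (lhs fails at k=0 before rhs at j=1)
  i=1: ✓ (rhs at j=1)
  i=2: ✗ (no rhs in [2,3])
  i=3: ✗ (no rhs in [3,4])
  i=4: ✓ (rhs at j=5; lhs holds on [4,4])
  i=5: ✓ (rhs at j=5)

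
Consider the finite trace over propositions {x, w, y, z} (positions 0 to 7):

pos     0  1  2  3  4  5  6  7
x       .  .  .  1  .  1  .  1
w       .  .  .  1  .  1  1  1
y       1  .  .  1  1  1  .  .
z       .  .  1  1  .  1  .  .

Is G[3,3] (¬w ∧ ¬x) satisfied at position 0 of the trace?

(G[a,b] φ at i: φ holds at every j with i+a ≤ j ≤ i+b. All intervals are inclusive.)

No

Check (¬w ∧ ¬x) at every j in [3,3]:
  j=3: false
Fails at j=3 → formula fails.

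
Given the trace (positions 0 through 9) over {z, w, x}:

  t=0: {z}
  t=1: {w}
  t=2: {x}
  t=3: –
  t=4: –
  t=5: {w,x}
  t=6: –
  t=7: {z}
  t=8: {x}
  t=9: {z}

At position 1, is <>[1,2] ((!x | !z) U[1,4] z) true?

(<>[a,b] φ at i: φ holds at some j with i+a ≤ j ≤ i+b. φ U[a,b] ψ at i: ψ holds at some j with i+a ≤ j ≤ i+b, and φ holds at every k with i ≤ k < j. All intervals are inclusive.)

True

Check ((!x | !z) U[1,4] z) at each j in [2,3]:
  j=2: fails
  j=3: holds
Found at j=3 → formula holds.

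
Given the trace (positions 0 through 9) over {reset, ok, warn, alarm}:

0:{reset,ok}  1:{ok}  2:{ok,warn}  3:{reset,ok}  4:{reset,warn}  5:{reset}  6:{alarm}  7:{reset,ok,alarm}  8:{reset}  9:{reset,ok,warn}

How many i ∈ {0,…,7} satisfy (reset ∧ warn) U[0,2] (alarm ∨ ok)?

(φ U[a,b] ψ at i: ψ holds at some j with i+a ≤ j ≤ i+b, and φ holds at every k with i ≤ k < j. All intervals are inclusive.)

Evaluate at each i in [0,7]:
  i=0: ✓ (rhs at j=0)
  i=1: ✓ (rhs at j=1)
  i=2: ✓ (rhs at j=2)
  i=3: ✓ (rhs at j=3)
  i=4: ✗ (lhs fails at k=5 before rhs at j=6)
  i=5: ✗ (lhs fails at k=5 before rhs at j=6)
  i=6: ✓ (rhs at j=6)
  i=7: ✓ (rhs at j=7)
Positions where it holds: {0, 1, 2, 3, 6, 7} → 6.

6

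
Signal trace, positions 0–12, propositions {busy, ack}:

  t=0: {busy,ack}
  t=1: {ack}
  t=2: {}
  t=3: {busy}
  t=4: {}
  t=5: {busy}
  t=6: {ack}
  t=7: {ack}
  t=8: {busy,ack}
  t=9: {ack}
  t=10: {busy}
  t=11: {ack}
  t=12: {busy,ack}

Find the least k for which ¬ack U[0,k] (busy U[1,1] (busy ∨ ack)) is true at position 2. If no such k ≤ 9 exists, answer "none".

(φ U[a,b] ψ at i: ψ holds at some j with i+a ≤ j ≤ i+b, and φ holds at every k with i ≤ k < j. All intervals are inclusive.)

Need earliest j ≥ 2 with (busy U[1,1] (busy ∨ ack)), and ¬ack at every k in [2,j-1].
  j=2: rhs fails.
  j=3: rhs fails.
  j=4: rhs fails.
  j=5: rhs holds; lhs holds on [2,4]. k = 3.

3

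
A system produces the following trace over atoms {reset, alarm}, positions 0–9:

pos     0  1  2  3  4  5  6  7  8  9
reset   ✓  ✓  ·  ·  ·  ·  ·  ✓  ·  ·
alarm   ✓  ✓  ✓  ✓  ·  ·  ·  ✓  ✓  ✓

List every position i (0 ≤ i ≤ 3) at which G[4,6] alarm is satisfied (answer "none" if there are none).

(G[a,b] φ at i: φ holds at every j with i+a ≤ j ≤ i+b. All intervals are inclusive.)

Evaluate at each i in [0,3]:
  i=0: ✗ (fails at j=4)
  i=1: ✗ (fails at j=5)
  i=2: ✗ (fails at j=6)
  i=3: ✓ (all of [7,9])

3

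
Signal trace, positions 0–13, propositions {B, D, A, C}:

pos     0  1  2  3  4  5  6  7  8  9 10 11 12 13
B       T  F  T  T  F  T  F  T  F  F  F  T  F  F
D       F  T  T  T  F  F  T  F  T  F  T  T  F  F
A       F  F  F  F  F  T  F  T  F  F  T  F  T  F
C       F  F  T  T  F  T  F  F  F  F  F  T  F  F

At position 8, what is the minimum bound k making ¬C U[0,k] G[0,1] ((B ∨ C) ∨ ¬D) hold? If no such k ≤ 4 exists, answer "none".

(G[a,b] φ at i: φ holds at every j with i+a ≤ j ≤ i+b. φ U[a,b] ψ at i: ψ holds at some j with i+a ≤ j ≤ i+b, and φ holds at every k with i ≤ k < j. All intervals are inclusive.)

Need earliest j ≥ 8 with G[0,1] ((B ∨ C) ∨ ¬D), and ¬C at every k in [8,j-1].
  j=8: rhs fails.
  j=9: rhs fails.
  j=10: rhs fails.
  j=11: rhs holds; lhs holds on [8,10]. k = 3.

3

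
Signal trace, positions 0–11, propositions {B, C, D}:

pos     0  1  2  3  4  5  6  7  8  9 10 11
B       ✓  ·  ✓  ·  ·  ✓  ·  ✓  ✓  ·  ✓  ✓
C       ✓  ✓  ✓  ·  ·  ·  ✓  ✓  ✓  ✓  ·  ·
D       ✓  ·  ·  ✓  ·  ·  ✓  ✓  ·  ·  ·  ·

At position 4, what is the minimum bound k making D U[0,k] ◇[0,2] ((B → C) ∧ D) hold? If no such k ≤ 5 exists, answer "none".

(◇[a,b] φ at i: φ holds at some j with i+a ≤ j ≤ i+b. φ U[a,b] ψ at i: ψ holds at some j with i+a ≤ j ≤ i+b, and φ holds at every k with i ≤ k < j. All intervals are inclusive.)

0

Need earliest j ≥ 4 with ◇[0,2] ((B → C) ∧ D), and D at every k in [4,j-1].
  j=4: rhs holds (empty prefix). k = 0.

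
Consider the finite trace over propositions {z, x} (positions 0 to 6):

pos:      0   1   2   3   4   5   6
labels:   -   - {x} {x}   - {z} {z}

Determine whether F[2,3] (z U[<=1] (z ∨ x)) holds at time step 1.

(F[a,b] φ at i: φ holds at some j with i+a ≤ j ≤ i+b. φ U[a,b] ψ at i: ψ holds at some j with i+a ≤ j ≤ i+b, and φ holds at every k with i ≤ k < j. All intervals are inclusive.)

Check (z U[<=1] (z ∨ x)) at each j in [3,4]:
  j=3: holds
  j=4: fails
Found at j=3 → formula holds.

True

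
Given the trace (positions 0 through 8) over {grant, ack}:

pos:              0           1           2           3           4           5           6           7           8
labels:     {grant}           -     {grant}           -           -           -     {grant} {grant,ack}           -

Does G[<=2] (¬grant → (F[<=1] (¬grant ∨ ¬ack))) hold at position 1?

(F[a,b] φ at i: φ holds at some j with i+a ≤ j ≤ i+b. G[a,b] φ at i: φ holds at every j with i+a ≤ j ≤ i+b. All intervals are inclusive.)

True

Check (¬grant → (F[<=1] (¬grant ∨ ¬ack))) at every j in [1,3]:
  j=1: antecedent true; consequent holds (witness at 1) → ✓
  j=2: antecedent false → ✓
  j=3: antecedent true; consequent holds (witness at 3) → ✓
All positions satisfy it → formula holds.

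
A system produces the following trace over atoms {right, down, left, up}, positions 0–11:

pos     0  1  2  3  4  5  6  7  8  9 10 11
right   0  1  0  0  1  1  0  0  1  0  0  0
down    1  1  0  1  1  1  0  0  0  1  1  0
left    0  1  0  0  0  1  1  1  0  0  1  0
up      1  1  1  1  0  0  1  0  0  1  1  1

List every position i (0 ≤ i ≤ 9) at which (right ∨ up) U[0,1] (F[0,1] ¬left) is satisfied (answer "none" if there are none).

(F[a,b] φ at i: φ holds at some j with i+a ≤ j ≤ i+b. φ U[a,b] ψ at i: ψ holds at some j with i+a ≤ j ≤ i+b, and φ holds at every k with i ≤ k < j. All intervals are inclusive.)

Evaluate at each i in [0,9]:
  i=0: ✓ (rhs at j=0)
  i=1: ✓ (rhs at j=1)
  i=2: ✓ (rhs at j=2)
  i=3: ✓ (rhs at j=3)
  i=4: ✓ (rhs at j=4)
  i=5: ✗ (no rhs in [5,6])
  i=6: ✓ (rhs at j=7; lhs holds on [6,6])
  i=7: ✓ (rhs at j=7)
  i=8: ✓ (rhs at j=8)
  i=9: ✓ (rhs at j=9)

0, 1, 2, 3, 4, 6, 7, 8, 9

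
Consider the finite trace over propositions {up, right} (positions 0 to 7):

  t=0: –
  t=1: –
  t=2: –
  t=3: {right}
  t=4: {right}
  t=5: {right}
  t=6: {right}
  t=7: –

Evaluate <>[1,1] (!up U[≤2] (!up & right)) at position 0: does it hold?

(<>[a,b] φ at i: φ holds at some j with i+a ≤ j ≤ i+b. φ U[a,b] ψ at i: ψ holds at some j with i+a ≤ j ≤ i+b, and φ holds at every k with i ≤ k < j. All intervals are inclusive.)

True

Check (!up U[≤2] (!up & right)) at each j in [1,1]:
  j=1: holds
Found at j=1 → formula holds.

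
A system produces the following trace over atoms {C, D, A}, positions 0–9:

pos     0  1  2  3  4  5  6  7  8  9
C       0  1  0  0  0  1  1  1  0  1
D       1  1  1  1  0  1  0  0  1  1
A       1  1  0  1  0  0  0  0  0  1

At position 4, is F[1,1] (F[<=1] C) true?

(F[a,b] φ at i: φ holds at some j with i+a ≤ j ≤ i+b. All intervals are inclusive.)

Check F[<=1] C at each j in [5,5]:
  j=5: holds (witness at 5)
Found at j=5 → formula holds.

Holds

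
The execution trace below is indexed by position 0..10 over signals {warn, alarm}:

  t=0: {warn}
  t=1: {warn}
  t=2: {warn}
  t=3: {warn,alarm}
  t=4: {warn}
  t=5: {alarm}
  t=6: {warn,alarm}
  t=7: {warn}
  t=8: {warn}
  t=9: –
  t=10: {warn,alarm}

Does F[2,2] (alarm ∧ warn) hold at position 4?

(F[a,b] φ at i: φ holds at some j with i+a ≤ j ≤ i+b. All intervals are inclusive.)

Check (alarm ∧ warn) at each j in [6,6]:
  j=6: true
Found at j=6 → formula holds.

Yes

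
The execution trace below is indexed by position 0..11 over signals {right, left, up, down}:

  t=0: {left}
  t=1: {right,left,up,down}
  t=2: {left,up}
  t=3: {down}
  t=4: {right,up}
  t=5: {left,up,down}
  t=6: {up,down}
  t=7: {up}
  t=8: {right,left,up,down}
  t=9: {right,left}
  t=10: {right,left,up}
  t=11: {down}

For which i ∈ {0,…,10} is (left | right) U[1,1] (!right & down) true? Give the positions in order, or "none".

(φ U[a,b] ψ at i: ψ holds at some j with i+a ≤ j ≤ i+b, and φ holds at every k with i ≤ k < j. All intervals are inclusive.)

2, 4, 5, 10

Evaluate at each i in [0,10]:
  i=0: ✗ (no rhs in [1,1])
  i=1: ✗ (no rhs in [2,2])
  i=2: ✓ (rhs at j=3; lhs holds on [2,2])
  i=3: ✗ (no rhs in [4,4])
  i=4: ✓ (rhs at j=5; lhs holds on [4,4])
  i=5: ✓ (rhs at j=6; lhs holds on [5,5])
  i=6: ✗ (no rhs in [7,7])
  i=7: ✗ (no rhs in [8,8])
  i=8: ✗ (no rhs in [9,9])
  i=9: ✗ (no rhs in [10,10])
  i=10: ✓ (rhs at j=11; lhs holds on [10,10])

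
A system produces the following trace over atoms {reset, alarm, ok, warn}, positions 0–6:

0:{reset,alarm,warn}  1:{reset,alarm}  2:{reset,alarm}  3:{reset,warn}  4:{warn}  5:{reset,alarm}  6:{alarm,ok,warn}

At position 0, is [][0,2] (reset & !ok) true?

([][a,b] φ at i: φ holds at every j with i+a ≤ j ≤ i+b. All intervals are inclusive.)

Check (reset & !ok) at every j in [0,2]:
  j=0: true
  j=1: true
  j=2: true
All positions satisfy it → formula holds.

Holds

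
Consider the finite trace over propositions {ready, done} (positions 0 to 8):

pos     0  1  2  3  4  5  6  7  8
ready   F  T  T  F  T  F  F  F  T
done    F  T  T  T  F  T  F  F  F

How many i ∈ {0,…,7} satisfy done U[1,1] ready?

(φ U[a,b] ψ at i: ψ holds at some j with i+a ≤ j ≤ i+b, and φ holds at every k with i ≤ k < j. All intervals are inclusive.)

Evaluate at each i in [0,7]:
  i=0: ✗ (lhs fails at k=0 before rhs at j=1)
  i=1: ✓ (rhs at j=2; lhs holds on [1,1])
  i=2: ✗ (no rhs in [3,3])
  i=3: ✓ (rhs at j=4; lhs holds on [3,3])
  i=4: ✗ (no rhs in [5,5])
  i=5: ✗ (no rhs in [6,6])
  i=6: ✗ (no rhs in [7,7])
  i=7: ✗ (lhs fails at k=7 before rhs at j=8)
Positions where it holds: {1, 3} → 2.

2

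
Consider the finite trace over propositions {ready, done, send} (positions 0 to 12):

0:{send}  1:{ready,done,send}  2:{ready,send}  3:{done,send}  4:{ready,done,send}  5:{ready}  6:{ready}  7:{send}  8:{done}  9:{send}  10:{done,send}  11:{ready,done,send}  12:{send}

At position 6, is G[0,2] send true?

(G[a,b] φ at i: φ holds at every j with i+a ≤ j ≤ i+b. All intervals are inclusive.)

Check send at every j in [6,8]:
  j=6: false
  j=7: true
  j=8: false
Fails at j=6 → formula fails.

Does not hold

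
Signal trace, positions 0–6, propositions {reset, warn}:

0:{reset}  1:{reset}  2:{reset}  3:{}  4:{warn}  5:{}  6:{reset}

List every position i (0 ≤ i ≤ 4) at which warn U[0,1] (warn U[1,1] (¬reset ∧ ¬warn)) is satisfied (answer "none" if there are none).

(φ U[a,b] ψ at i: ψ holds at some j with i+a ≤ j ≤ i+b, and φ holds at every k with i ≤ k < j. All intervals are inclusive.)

4

Evaluate at each i in [0,4]:
  i=0: ✗ (no rhs in [0,1])
  i=1: ✗ (no rhs in [1,2])
  i=2: ✗ (no rhs in [2,3])
  i=3: ✗ (lhs fails at k=3 before rhs at j=4)
  i=4: ✓ (rhs at j=4)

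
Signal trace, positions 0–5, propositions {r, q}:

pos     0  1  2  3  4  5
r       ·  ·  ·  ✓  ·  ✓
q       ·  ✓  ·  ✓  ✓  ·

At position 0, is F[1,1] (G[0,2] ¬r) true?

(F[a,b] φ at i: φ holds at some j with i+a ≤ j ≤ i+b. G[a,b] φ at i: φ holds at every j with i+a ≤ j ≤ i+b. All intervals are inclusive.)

Check G[0,2] ¬r at each j in [1,1]:
  j=1: fails at 3
No position in the window satisfies it → formula fails.

No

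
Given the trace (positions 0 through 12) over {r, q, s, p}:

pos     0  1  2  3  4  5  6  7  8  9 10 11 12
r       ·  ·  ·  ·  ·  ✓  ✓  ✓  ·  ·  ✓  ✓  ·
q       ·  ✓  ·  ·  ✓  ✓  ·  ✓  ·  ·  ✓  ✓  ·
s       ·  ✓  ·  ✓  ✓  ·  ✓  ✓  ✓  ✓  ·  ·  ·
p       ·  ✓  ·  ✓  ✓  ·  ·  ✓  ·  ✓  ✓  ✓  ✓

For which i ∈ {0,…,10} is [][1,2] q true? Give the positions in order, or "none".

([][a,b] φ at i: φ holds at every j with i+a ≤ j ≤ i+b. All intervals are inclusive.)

Evaluate at each i in [0,10]:
  i=0: ✗ (fails at j=2)
  i=1: ✗ (fails at j=2)
  i=2: ✗ (fails at j=3)
  i=3: ✓ (all of [4,5])
  i=4: ✗ (fails at j=6)
  i=5: ✗ (fails at j=6)
  i=6: ✗ (fails at j=8)
  i=7: ✗ (fails at j=8)
  i=8: ✗ (fails at j=9)
  i=9: ✓ (all of [10,11])
  i=10: ✗ (fails at j=12)

3, 9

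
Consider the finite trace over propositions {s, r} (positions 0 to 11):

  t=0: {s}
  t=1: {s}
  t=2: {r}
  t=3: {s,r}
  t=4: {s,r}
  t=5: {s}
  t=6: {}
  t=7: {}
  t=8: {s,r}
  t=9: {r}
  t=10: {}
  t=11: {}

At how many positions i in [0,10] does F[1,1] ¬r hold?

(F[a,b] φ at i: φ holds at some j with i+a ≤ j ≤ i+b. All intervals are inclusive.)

Evaluate at each i in [0,10]:
  i=0: ✓ (witness j=1)
  i=1: ✗ (none in [2,2])
  i=2: ✗ (none in [3,3])
  i=3: ✗ (none in [4,4])
  i=4: ✓ (witness j=5)
  i=5: ✓ (witness j=6)
  i=6: ✓ (witness j=7)
  i=7: ✗ (none in [8,8])
  i=8: ✗ (none in [9,9])
  i=9: ✓ (witness j=10)
  i=10: ✓ (witness j=11)
Positions where it holds: {0, 4, 5, 6, 9, 10} → 6.

6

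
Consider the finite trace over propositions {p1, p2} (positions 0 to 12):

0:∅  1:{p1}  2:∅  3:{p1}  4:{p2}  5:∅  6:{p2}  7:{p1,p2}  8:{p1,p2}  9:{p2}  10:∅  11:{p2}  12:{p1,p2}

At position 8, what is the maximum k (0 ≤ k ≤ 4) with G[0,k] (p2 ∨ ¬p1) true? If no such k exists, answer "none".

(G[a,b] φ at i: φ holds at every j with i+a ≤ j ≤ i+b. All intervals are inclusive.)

(p2 ∨ ¬p1) must hold from j=8 onward; find where it first fails.
  j=8: holds
  j=9: holds
  j=10: holds
  j=11: holds
  j=12: holds
Holds through j=12; largest k = 4.

4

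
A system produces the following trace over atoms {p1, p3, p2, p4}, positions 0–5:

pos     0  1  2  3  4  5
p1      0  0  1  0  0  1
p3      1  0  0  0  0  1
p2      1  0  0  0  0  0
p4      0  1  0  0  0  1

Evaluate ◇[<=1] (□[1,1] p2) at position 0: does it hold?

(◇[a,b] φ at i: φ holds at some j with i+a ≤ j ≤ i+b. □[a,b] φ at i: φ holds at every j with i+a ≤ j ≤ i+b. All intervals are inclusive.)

Check □[1,1] p2 at each j in [0,1]:
  j=0: fails at 1
  j=1: fails at 2
No position in the window satisfies it → formula fails.

No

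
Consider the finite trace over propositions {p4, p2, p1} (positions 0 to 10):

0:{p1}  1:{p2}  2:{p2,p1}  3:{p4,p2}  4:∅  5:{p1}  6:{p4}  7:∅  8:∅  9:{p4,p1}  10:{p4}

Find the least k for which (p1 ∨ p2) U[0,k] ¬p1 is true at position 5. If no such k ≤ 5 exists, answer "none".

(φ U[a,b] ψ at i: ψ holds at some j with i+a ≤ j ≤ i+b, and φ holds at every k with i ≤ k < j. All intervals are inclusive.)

1

Need earliest j ≥ 5 with ¬p1, and (p1 ∨ p2) at every k in [5,j-1].
  j=5: rhs fails.
  j=6: rhs holds; lhs holds on [5,5]. k = 1.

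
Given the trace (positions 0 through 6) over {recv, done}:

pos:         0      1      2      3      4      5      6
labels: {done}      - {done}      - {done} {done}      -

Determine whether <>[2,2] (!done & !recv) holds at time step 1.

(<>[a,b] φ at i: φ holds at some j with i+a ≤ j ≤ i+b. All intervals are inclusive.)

Check (!done & !recv) at each j in [3,3]:
  j=3: true
Found at j=3 → formula holds.

True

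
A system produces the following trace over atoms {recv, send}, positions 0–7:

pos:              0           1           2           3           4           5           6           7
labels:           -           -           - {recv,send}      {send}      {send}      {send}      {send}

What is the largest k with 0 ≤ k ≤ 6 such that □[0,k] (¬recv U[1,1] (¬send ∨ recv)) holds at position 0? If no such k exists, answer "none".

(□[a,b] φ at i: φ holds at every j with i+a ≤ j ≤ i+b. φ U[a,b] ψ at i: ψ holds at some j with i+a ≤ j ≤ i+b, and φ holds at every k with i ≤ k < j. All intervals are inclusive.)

2

(¬recv U[1,1] (¬send ∨ recv)) must hold from j=0 onward; find where it first fails.
  j=0: holds
  j=1: holds
  j=2: holds
  j=3: fails
Holds on [0,2], so largest k = 2.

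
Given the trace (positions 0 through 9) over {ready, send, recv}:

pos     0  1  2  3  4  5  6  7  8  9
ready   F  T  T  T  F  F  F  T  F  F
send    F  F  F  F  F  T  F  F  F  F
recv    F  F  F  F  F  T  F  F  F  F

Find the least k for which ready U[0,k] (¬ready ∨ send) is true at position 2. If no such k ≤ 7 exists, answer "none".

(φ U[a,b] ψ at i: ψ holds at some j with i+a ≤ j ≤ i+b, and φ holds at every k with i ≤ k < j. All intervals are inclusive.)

2

Need earliest j ≥ 2 with (¬ready ∨ send), and ready at every k in [2,j-1].
  j=2: rhs fails.
  j=3: rhs fails.
  j=4: rhs holds; lhs holds on [2,3]. k = 2.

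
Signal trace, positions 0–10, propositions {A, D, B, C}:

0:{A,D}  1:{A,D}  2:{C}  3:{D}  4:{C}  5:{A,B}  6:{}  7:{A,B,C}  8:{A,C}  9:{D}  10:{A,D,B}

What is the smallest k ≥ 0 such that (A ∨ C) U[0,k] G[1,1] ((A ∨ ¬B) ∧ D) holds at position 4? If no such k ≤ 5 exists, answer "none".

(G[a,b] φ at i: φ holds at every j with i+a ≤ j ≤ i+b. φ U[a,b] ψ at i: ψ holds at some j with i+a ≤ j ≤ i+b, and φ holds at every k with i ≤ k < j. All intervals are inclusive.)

none

Need earliest j ≥ 4 with G[1,1] ((A ∨ ¬B) ∧ D), and (A ∨ C) at every k in [4,j-1].
  j=4: rhs fails.
  j=5: rhs fails.
  j=6: rhs fails.
  j=7: rhs fails.
  j=8: rhs holds but lhs fails at k=6.
  j=9: rhs holds but lhs fails at k=6.
No witness within the range → none.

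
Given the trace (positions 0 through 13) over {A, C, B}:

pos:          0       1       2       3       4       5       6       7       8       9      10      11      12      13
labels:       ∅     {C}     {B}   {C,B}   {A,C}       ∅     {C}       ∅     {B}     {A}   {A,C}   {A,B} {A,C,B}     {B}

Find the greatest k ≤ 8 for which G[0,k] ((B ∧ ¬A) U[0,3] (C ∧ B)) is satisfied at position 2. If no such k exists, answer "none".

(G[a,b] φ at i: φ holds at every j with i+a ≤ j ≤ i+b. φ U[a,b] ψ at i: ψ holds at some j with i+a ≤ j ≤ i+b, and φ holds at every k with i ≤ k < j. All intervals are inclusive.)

((B ∧ ¬A) U[0,3] (C ∧ B)) must hold from j=2 onward; find where it first fails.
  j=2: holds
  j=3: holds
  j=4: fails
Holds on [2,3], so largest k = 1.

1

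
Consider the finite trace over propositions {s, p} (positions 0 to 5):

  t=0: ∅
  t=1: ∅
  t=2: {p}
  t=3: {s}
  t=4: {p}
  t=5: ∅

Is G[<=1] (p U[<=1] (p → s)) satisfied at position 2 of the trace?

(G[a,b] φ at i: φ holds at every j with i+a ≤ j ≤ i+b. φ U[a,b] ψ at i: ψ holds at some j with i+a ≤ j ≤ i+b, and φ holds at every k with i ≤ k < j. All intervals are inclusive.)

Check (p U[<=1] (p → s)) at every j in [2,3]:
  j=2: holds
  j=3: holds
All positions satisfy it → formula holds.

Yes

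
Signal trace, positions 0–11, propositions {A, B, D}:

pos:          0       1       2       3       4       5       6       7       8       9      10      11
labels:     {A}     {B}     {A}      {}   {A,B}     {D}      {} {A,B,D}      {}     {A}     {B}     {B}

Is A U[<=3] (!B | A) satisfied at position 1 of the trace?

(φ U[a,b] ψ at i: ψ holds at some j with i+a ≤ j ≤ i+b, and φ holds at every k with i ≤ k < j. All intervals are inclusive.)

Need some j in [1,4] with (!B | A), and A at every k in [1,j-1].
  j=1: (!B | A) false.
  j=2: (!B | A) holds, but A fails at k=1 → not this j.
  j=3: (!B | A) holds, but A fails at k=1 → not this j.
  j=4: (!B | A) holds, but A fails at k=1 → not this j.
No j in the window works → until fails.

False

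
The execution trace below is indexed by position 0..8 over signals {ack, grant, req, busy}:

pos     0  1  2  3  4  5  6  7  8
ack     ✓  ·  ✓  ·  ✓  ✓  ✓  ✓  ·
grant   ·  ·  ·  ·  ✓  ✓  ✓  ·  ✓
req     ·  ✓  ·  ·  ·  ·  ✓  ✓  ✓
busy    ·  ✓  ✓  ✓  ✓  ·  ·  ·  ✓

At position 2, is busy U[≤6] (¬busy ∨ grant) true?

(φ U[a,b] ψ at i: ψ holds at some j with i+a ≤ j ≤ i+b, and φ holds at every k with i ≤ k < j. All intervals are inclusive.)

Need some j in [2,8] with (¬busy ∨ grant), and busy at every k in [2,j-1].
  j=2: (¬busy ∨ grant) false.
  j=3: (¬busy ∨ grant) false.
  j=4: (¬busy ∨ grant) holds; busy holds at every k in [2,3] → satisfied.

Yes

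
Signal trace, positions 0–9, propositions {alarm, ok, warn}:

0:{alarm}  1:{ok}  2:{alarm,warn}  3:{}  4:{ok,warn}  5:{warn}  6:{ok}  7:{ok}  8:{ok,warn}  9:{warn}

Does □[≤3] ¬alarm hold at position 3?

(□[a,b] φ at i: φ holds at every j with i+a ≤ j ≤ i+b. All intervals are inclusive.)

True

Check ¬alarm at every j in [3,6]:
  j=3: true
  j=4: true
  j=5: true
  j=6: true
All positions satisfy it → formula holds.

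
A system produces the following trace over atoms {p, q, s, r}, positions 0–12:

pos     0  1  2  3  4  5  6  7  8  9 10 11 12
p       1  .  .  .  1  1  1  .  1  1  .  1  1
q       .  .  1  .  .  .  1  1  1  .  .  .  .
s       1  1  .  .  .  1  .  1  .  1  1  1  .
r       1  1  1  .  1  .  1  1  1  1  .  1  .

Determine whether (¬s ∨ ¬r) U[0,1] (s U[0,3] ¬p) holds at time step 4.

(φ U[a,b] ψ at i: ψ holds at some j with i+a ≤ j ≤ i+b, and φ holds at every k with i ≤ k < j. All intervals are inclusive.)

Need some j in [4,5] with (s U[0,3] ¬p), and (¬s ∨ ¬r) at every k in [4,j-1].
  j=4: (s U[0,3] ¬p) — fails.
  j=5: (s U[0,3] ¬p) — fails.
No j in the window works → until fails.

No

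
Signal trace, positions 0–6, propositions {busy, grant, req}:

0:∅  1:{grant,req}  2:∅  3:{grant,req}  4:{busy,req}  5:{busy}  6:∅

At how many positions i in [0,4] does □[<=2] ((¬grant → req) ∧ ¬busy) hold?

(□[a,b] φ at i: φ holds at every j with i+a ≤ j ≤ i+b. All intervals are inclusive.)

0

Evaluate at each i in [0,4]:
  i=0: ✗ (fails at j=0)
  i=1: ✗ (fails at j=2)
  i=2: ✗ (fails at j=2)
  i=3: ✗ (fails at j=4)
  i=4: ✗ (fails at j=4)
Positions where it holds: {} → 0.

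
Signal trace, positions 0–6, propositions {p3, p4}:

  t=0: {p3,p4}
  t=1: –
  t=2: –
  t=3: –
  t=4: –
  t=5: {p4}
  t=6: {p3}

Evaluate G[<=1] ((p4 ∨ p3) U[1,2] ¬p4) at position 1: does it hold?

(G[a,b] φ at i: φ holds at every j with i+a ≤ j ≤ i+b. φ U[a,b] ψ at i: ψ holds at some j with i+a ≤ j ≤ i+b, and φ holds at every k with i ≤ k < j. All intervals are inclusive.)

Check ((p4 ∨ p3) U[1,2] ¬p4) at every j in [1,2]:
  j=1: fails
  j=2: fails
Fails at j=1 → formula fails.

No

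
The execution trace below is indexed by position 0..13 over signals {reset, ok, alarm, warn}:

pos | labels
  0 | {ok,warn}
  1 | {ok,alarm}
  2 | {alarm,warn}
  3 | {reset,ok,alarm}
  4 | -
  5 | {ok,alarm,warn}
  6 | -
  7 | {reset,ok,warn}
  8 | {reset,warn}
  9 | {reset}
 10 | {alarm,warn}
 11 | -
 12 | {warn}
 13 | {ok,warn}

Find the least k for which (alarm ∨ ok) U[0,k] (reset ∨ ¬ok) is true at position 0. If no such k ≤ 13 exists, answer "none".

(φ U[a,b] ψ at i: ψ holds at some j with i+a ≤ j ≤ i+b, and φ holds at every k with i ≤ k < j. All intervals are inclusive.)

Need earliest j ≥ 0 with (reset ∨ ¬ok), and (alarm ∨ ok) at every k in [0,j-1].
  j=0: rhs fails.
  j=1: rhs fails.
  j=2: rhs holds; lhs holds on [0,1]. k = 2.

2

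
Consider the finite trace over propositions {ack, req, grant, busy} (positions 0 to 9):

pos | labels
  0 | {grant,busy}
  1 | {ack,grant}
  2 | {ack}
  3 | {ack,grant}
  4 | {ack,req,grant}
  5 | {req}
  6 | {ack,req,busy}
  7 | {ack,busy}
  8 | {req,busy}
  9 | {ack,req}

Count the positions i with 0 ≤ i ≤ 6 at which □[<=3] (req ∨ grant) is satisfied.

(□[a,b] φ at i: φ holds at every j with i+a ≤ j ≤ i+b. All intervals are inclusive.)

1

Evaluate at each i in [0,6]:
  i=0: ✗ (fails at j=2)
  i=1: ✗ (fails at j=2)
  i=2: ✗ (fails at j=2)
  i=3: ✓ (all of [3,6])
  i=4: ✗ (fails at j=7)
  i=5: ✗ (fails at j=7)
  i=6: ✗ (fails at j=7)
Positions where it holds: {3} → 1.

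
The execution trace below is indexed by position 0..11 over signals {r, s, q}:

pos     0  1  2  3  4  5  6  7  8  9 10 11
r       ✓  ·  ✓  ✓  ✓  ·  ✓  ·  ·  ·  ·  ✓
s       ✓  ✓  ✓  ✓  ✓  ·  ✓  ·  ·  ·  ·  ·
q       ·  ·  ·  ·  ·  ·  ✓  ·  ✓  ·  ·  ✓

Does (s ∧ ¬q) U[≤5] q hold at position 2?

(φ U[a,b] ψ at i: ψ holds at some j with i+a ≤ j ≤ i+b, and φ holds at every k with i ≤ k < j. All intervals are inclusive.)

No

Need some j in [2,7] with q, and (s ∧ ¬q) at every k in [2,j-1].
  j=2: q false.
  j=3: q false.
  j=4: q false.
  j=5: q false.
  j=6: q holds, but (s ∧ ¬q) fails at k=5 → not this j.
  j=7: q false.
No j in the window works → until fails.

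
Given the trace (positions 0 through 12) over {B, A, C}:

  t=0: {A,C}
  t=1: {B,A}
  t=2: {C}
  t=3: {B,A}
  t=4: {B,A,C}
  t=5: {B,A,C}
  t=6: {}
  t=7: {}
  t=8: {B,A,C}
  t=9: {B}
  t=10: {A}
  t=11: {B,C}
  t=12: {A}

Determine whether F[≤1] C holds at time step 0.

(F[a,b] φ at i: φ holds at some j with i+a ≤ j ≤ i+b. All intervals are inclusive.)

Check C at each j in [0,1]:
  j=0: true
  j=1: false
Found at j=0 → formula holds.

Holds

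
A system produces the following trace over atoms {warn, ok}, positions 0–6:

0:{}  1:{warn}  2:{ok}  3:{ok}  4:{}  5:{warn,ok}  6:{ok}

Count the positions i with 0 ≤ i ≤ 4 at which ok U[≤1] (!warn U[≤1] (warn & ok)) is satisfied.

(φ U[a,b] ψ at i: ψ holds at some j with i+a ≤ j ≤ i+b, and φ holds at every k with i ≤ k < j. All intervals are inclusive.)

2

Evaluate at each i in [0,4]:
  i=0: ✗ (no rhs in [0,1])
  i=1: ✗ (no rhs in [1,2])
  i=2: ✗ (no rhs in [2,3])
  i=3: ✓ (rhs at j=4; lhs holds on [3,3])
  i=4: ✓ (rhs at j=4)
Positions where it holds: {3, 4} → 2.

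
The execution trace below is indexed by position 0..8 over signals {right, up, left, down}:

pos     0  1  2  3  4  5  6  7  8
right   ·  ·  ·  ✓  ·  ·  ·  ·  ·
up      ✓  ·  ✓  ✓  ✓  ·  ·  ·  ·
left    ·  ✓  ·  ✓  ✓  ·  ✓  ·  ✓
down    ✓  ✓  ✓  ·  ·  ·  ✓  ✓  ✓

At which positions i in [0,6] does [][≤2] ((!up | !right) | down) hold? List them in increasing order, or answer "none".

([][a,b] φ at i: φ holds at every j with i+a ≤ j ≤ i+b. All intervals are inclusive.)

0, 4, 5, 6

Evaluate at each i in [0,6]:
  i=0: ✓ (all of [0,2])
  i=1: ✗ (fails at j=3)
  i=2: ✗ (fails at j=3)
  i=3: ✗ (fails at j=3)
  i=4: ✓ (all of [4,6])
  i=5: ✓ (all of [5,7])
  i=6: ✓ (all of [6,8])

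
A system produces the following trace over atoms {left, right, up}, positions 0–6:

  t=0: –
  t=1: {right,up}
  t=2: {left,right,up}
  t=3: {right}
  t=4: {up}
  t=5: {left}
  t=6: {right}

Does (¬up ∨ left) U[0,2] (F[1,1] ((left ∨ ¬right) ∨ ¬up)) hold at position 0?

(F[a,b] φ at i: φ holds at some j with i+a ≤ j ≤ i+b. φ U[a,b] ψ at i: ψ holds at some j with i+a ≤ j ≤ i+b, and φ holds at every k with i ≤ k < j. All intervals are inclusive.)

Need some j in [0,2] with F[1,1] ((left ∨ ¬right) ∨ ¬up), and (¬up ∨ left) at every k in [0,j-1].
  j=0: F[1,1] ((left ∨ ¬right) ∨ ¬up) — fails (none in [1,1]).
  j=1: F[1,1] ((left ∨ ¬right) ∨ ¬up) holds; (¬up ∨ left) holds at every k in [0,0] → satisfied.

Holds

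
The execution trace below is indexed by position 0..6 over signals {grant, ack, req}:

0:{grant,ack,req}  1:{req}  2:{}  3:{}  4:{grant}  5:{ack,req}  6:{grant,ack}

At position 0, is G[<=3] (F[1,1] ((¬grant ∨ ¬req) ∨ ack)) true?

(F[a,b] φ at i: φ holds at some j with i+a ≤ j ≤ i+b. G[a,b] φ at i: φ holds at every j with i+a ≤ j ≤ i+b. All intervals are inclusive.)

Holds

Check F[1,1] ((¬grant ∨ ¬req) ∨ ack) at every j in [0,3]:
  j=0: holds (witness at 1)
  j=1: holds (witness at 2)
  j=2: holds (witness at 3)
  j=3: holds (witness at 4)
All positions satisfy it → formula holds.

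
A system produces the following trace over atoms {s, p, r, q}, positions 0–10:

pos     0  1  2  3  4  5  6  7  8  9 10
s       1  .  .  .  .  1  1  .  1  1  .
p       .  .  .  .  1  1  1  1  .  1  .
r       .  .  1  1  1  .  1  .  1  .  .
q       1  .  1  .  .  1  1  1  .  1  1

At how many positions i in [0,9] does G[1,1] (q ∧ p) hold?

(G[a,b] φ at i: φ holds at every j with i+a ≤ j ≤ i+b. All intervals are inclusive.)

4

Evaluate at each i in [0,9]:
  i=0: ✗ (fails at j=1)
  i=1: ✗ (fails at j=2)
  i=2: ✗ (fails at j=3)
  i=3: ✗ (fails at j=4)
  i=4: ✓ (all of [5,5])
  i=5: ✓ (all of [6,6])
  i=6: ✓ (all of [7,7])
  i=7: ✗ (fails at j=8)
  i=8: ✓ (all of [9,9])
  i=9: ✗ (fails at j=10)
Positions where it holds: {4, 5, 6, 8} → 4.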